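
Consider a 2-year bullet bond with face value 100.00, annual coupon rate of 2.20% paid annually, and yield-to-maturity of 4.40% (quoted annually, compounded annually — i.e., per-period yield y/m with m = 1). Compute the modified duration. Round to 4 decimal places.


Answer: Modified duration = 1.8947

Derivation:
Coupon per period c = face * coupon_rate / m = 2.200000
Periods per year m = 1; per-period yield y/m = 0.044000
Number of cashflows N = 2
Cashflows (t years, CF_t, discount factor 1/(1+y/m)^(m*t), PV):
  t = 1.0000: CF_t = 2.200000, DF = 0.957854, PV = 2.107280
  t = 2.0000: CF_t = 102.200000, DF = 0.917485, PV = 93.766973
Price P = sum_t PV_t = 95.874253
First compute Macaulay numerator sum_t t * PV_t:
  t * PV_t at t = 1.0000: 2.107280
  t * PV_t at t = 2.0000: 187.533947
Macaulay duration D = 189.641227 / 95.874253 = 1.978020
Modified duration = D / (1 + y/m) = 1.978020 / (1 + 0.044000) = 1.894656


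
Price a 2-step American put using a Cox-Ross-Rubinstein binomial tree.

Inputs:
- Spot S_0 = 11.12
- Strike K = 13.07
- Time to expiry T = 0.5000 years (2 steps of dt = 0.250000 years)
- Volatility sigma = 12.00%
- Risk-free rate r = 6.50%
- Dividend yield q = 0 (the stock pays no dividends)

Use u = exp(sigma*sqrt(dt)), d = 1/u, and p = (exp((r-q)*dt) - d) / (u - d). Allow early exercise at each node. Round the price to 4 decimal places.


dt = T/N = 0.250000
u = exp(sigma*sqrt(dt)) = 1.061837; d = 1/u = 0.941765
p = (exp((r-q)*dt) - d) / (u - d) = 0.621446
Discount per step: exp(-r*dt) = 0.983881
Stock lattice S(k, i) with i counting down-moves:
  k=0: S(0,0) = 11.1200
  k=1: S(1,0) = 11.8076; S(1,1) = 10.4724
  k=2: S(2,0) = 12.5378; S(2,1) = 11.1200; S(2,2) = 9.8626
Terminal payoffs V(N, i) = max(K - S_T, 0):
  V(2,0) = 0.532235; V(2,1) = 1.950000; V(2,2) = 3.207445
Backward induction: V(k, i) = exp(-r*dt) * [p * V(k+1, i) + (1-p) * V(k+1, i+1)]; then take max(V_cont, immediate exercise) for American.
  V(1,0) = exp(-r*dt) * [p*0.532235 + (1-p)*1.950000] = 1.051706; exercise = 1.262378; V(1,0) = max -> 1.262378
  V(1,1) = exp(-r*dt) * [p*1.950000 + (1-p)*3.207445] = 2.386907; exercise = 2.597578; V(1,1) = max -> 2.597578
  V(0,0) = exp(-r*dt) * [p*1.262378 + (1-p)*2.597578] = 1.739329; exercise = 1.950000; V(0,0) = max -> 1.950000

Answer: Price = V(0,0) = 1.9500


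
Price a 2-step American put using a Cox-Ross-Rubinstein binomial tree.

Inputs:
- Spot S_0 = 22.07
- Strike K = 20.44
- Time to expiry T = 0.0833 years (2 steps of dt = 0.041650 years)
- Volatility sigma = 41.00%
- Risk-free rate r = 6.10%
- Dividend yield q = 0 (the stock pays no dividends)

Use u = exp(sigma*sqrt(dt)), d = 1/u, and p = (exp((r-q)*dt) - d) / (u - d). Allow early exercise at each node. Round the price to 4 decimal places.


Answer: Price = V(0,0) = 0.4506

Derivation:
dt = T/N = 0.041650
u = exp(sigma*sqrt(dt)) = 1.087275; d = 1/u = 0.919731
p = (exp((r-q)*dt) - d) / (u - d) = 0.494277
Discount per step: exp(-r*dt) = 0.997463
Stock lattice S(k, i) with i counting down-moves:
  k=0: S(0,0) = 22.0700
  k=1: S(1,0) = 23.9961; S(1,1) = 20.2985
  k=2: S(2,0) = 26.0904; S(2,1) = 22.0700; S(2,2) = 18.6691
Terminal payoffs V(N, i) = max(K - S_T, 0):
  V(2,0) = 0.000000; V(2,1) = 0.000000; V(2,2) = 1.770879
Backward induction: V(k, i) = exp(-r*dt) * [p * V(k+1, i) + (1-p) * V(k+1, i+1)]; then take max(V_cont, immediate exercise) for American.
  V(1,0) = exp(-r*dt) * [p*0.000000 + (1-p)*0.000000] = 0.000000; exercise = 0.000000; V(1,0) = max -> 0.000000
  V(1,1) = exp(-r*dt) * [p*0.000000 + (1-p)*1.770879] = 0.893301; exercise = 0.141539; V(1,1) = max -> 0.893301
  V(0,0) = exp(-r*dt) * [p*0.000000 + (1-p)*0.893301] = 0.450617; exercise = 0.000000; V(0,0) = max -> 0.450617


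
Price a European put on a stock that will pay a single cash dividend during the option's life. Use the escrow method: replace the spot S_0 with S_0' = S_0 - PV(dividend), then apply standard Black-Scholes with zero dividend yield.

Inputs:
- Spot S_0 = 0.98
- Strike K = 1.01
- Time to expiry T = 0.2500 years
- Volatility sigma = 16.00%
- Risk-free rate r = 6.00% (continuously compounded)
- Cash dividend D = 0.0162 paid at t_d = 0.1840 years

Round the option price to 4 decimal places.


Answer: Price = 0.0492

Derivation:
PV(D) = D * exp(-r * t_d) = 0.0162 * 0.98902072 = 0.01602214
S_0' = S_0 - PV(D) = 0.9800 - 0.01602214 = 0.96397786
d1 = (ln(S_0'/K) + (r + sigma^2/2)*T) / (sigma*sqrt(T)) = -0.35546597
d2 = d1 - sigma*sqrt(T) = -0.43546597
exp(-rT) = 0.98511194
N(-d1) = 0.63887973; N(-d2) = 0.66838788
P = K * exp(-rT) * N(-d2) - S_0' * N(-d1) = 1.0100 * 0.98511194 * 0.66838788 - 0.96397786 * 0.63887973 = 0.0492


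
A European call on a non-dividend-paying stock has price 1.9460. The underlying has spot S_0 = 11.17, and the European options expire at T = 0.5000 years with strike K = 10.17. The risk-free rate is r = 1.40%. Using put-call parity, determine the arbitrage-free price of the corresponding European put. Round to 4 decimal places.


Answer: Put price = 0.8751

Derivation:
Put-call parity: C - P = S_0 * exp(-qT) - K * exp(-rT).
S_0 * exp(-qT) = 11.1700 * 1.00000000 = 11.17000000
K * exp(-rT) = 10.1700 * 0.99302444 = 10.09905858
P = C - S*exp(-qT) + K*exp(-rT)
P = 1.9460 - 11.17000000 + 10.09905858 = 0.8751


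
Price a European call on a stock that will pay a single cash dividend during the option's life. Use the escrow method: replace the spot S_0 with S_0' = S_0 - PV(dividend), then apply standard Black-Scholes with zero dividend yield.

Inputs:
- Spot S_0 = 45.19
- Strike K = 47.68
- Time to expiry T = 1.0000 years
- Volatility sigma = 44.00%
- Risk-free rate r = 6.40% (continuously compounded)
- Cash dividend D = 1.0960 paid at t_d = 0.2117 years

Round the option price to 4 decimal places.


Answer: Price = 7.4303

Derivation:
PV(D) = D * exp(-r * t_d) = 1.0960 * 0.98654257 = 1.08125066
S_0' = S_0 - PV(D) = 45.1900 - 1.08125066 = 44.10874934
d1 = (ln(S_0'/K) + (r + sigma^2/2)*T) / (sigma*sqrt(T)) = 0.18851395
d2 = d1 - sigma*sqrt(T) = -0.25148605
exp(-rT) = 0.93800500
N(d1) = 0.57476311; N(d2) = 0.40071917
C = S_0' * N(d1) - K * exp(-rT) * N(d2) = 44.10874934 * 0.57476311 - 47.6800 * 0.93800500 * 0.40071917 = 7.4303


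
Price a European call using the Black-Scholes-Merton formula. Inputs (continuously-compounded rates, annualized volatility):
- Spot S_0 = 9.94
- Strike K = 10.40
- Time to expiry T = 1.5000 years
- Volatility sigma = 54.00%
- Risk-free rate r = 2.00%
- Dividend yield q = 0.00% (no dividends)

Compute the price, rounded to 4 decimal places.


Answer: Price = 2.5197

Derivation:
d1 = (ln(S/K) + (r - q + 0.5*sigma^2) * T) / (sigma * sqrt(T)) = 0.30763960
d2 = d1 - sigma * sqrt(T) = -0.35372263
exp(-rT) = 0.97044553; exp(-qT) = 1.00000000
C = S_0 * exp(-qT) * N(d1) - K * exp(-rT) * N(d2)
N(d1) = 0.62082171; N(d2) = 0.36177338
C = 9.9400 * 1.00000000 * 0.62082171 - 10.4000 * 0.97044553 * 0.36177338 = 2.5197


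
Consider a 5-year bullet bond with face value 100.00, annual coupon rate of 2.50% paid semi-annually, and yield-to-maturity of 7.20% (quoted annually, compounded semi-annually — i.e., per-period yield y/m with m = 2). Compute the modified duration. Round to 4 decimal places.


Coupon per period c = face * coupon_rate / m = 1.250000
Periods per year m = 2; per-period yield y/m = 0.036000
Number of cashflows N = 10
Cashflows (t years, CF_t, discount factor 1/(1+y/m)^(m*t), PV):
  t = 0.5000: CF_t = 1.250000, DF = 0.965251, PV = 1.206564
  t = 1.0000: CF_t = 1.250000, DF = 0.931709, PV = 1.164637
  t = 1.5000: CF_t = 1.250000, DF = 0.899333, PV = 1.124167
  t = 2.0000: CF_t = 1.250000, DF = 0.868082, PV = 1.085103
  t = 2.5000: CF_t = 1.250000, DF = 0.837917, PV = 1.047397
  t = 3.0000: CF_t = 1.250000, DF = 0.808801, PV = 1.011001
  t = 3.5000: CF_t = 1.250000, DF = 0.780696, PV = 0.975869
  t = 4.0000: CF_t = 1.250000, DF = 0.753567, PV = 0.941959
  t = 4.5000: CF_t = 1.250000, DF = 0.727381, PV = 0.909227
  t = 5.0000: CF_t = 101.250000, DF = 0.702106, PV = 71.088193
Price P = sum_t PV_t = 80.554116
First compute Macaulay numerator sum_t t * PV_t:
  t * PV_t at t = 0.5000: 0.603282
  t * PV_t at t = 1.0000: 1.164637
  t * PV_t at t = 1.5000: 1.686250
  t * PV_t at t = 2.0000: 2.170206
  t * PV_t at t = 2.5000: 2.618492
  t * PV_t at t = 3.0000: 3.033002
  t * PV_t at t = 3.5000: 3.415543
  t * PV_t at t = 4.0000: 3.767836
  t * PV_t at t = 4.5000: 4.091520
  t * PV_t at t = 5.0000: 355.440967
Macaulay duration D = 377.991736 / 80.554116 = 4.692395
Modified duration = D / (1 + y/m) = 4.692395 / (1 + 0.036000) = 4.529339

Answer: Modified duration = 4.5293


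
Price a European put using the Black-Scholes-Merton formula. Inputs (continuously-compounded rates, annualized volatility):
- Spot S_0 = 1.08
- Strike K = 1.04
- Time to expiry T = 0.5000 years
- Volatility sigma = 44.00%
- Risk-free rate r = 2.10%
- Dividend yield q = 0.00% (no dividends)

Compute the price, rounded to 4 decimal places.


Answer: Price = 0.1065

Derivation:
d1 = (ln(S/K) + (r - q + 0.5*sigma^2) * T) / (sigma * sqrt(T)) = 0.31061378
d2 = d1 - sigma * sqrt(T) = -0.00051321
exp(-rT) = 0.98955493; exp(-qT) = 1.00000000
P = K * exp(-rT) * N(-d2) - S_0 * exp(-qT) * N(-d1)
N(-d1) = 0.37804713; N(-d2) = 0.50020474
P = 1.0400 * 0.98955493 * 0.50020474 - 1.0800 * 1.00000000 * 0.37804713 = 0.1065


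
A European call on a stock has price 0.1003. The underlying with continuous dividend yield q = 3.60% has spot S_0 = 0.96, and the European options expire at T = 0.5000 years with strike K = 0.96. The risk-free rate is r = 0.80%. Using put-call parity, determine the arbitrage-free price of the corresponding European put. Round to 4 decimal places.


Put-call parity: C - P = S_0 * exp(-qT) - K * exp(-rT).
S_0 * exp(-qT) = 0.9600 * 0.98216103 = 0.94287459
K * exp(-rT) = 0.9600 * 0.99600799 = 0.95616767
P = C - S*exp(-qT) + K*exp(-rT)
P = 0.1003 - 0.94287459 + 0.95616767 = 0.1136

Answer: Put price = 0.1136


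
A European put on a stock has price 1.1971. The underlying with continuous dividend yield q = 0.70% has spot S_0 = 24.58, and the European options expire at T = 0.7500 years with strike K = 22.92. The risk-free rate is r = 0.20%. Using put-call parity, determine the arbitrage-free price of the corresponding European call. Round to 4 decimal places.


Put-call parity: C - P = S_0 * exp(-qT) - K * exp(-rT).
S_0 * exp(-qT) = 24.5800 * 0.99476376 = 24.45129315
K * exp(-rT) = 22.9200 * 0.99850112 = 22.88564577
C = P + S*exp(-qT) - K*exp(-rT)
C = 1.1971 + 24.45129315 - 22.88564577 = 2.7627

Answer: Call price = 2.7627


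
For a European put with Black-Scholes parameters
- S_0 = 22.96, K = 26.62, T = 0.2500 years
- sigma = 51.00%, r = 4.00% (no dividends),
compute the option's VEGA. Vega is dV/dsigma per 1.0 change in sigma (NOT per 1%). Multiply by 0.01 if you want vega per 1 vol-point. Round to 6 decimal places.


Answer: Vega = 4.204902

Derivation:
d1 = -0.4133205550; d2 = -0.6683205550
phi(d1) = 0.3662806362; exp(-qT) = 1.0000000000; exp(-rT) = 0.9900498337
Vega = S * exp(-qT) * phi(d1) * sqrt(T) = 22.9600 * 1.0000000000 * 0.3662806362 * 0.5000000000 = 4.204902


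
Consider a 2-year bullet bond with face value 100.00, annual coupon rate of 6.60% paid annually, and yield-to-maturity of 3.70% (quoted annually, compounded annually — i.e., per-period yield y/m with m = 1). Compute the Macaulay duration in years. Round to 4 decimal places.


Answer: Macaulay duration = 1.9397 years

Derivation:
Coupon per period c = face * coupon_rate / m = 6.600000
Periods per year m = 1; per-period yield y/m = 0.037000
Number of cashflows N = 2
Cashflows (t years, CF_t, discount factor 1/(1+y/m)^(m*t), PV):
  t = 1.0000: CF_t = 6.600000, DF = 0.964320, PV = 6.364513
  t = 2.0000: CF_t = 106.600000, DF = 0.929913, PV = 99.128764
Price P = sum_t PV_t = 105.493277
Macaulay numerator sum_t t * PV_t:
  t * PV_t at t = 1.0000: 6.364513
  t * PV_t at t = 2.0000: 198.257528
Macaulay duration D = (sum_t t * PV_t) / P = 204.622041 / 105.493277 = 1.939669


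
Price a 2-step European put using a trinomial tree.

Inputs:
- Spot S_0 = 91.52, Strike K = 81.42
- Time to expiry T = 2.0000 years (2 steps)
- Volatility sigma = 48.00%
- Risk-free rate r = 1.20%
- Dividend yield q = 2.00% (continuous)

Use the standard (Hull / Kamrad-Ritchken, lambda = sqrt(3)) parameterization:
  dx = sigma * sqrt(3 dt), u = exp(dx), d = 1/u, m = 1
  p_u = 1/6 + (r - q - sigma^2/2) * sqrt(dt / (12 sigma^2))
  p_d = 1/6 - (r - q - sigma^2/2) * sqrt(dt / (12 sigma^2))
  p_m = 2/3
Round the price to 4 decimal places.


dt = T/N = 1.000000; dx = sigma*sqrt(3*dt) = 0.831384
u = exp(dx) = 2.296496; d = 1/u = 0.435446
p_u = 0.092573, p_m = 0.666667, p_d = 0.240760
Discount per step: exp(-r*dt) = 0.988072
Stock lattice S(k, j) with j the centered position index:
  k=0: S(0,+0) = 91.5200
  k=1: S(1,-1) = 39.8520; S(1,+0) = 91.5200; S(1,+1) = 210.1753
  k=2: S(2,-2) = 17.3534; S(2,-1) = 39.8520; S(2,+0) = 91.5200; S(2,+1) = 210.1753; S(2,+2) = 482.6667
Terminal payoffs V(N, j) = max(K - S_T, 0):
  V(2,-2) = 64.066595; V(2,-1) = 41.567978; V(2,+0) = 0.000000; V(2,+1) = 0.000000; V(2,+2) = 0.000000
Backward induction: V(k, j) = exp(-r*dt) * [p_u * V(k+1, j+1) + p_m * V(k+1, j) + p_d * V(k+1, j-1)]
  V(1,-1) = exp(-r*dt) * [p_u*0.000000 + p_m*41.567978 + p_d*64.066595] = 42.622109
  V(1,+0) = exp(-r*dt) * [p_u*0.000000 + p_m*0.000000 + p_d*41.567978] = 9.888527
  V(1,+1) = exp(-r*dt) * [p_u*0.000000 + p_m*0.000000 + p_d*0.000000] = 0.000000
  V(0,+0) = exp(-r*dt) * [p_u*0.000000 + p_m*9.888527 + p_d*42.622109] = 16.653009

Answer: Price = V(0,0) = 16.6530


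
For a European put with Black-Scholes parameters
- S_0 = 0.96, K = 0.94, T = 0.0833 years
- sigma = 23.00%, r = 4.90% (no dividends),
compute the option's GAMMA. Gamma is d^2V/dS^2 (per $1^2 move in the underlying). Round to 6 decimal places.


d1 = 0.4118344425; d2 = 0.3454524419
phi(d1) = 0.3665052851; exp(-qT) = 1.0000000000; exp(-rT) = 0.9959266188
Gamma = exp(-qT) * phi(d1) / (S * sigma * sqrt(T)) = 1.0000000000 * 0.3665052851 / (0.9600 * 0.2300 * 0.2886173938) = 5.751203

Answer: Gamma = 5.751203


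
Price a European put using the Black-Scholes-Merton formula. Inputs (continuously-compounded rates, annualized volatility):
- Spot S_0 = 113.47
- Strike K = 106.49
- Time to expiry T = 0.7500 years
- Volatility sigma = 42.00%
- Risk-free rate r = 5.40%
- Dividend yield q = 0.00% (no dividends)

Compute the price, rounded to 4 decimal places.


d1 = (ln(S/K) + (r - q + 0.5*sigma^2) * T) / (sigma * sqrt(T)) = 0.46775654
d2 = d1 - sigma * sqrt(T) = 0.10402587
exp(-rT) = 0.96030916; exp(-qT) = 1.00000000
P = K * exp(-rT) * N(-d2) - S_0 * exp(-qT) * N(-d1)
N(-d1) = 0.31997935; N(-d2) = 0.45857441
P = 106.4900 * 0.96030916 * 0.45857441 - 113.4700 * 1.00000000 * 0.31997935 = 10.5873

Answer: Price = 10.5873


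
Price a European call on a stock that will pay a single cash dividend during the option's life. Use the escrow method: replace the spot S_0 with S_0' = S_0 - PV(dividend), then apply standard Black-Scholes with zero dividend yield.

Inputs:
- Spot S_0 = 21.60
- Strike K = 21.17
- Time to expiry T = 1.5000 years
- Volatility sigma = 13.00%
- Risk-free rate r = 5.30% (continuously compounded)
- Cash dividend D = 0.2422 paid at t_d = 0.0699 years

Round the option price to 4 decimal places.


PV(D) = D * exp(-r * t_d) = 0.2422 * 0.99630215 = 0.24130438
S_0' = S_0 - PV(D) = 21.6000 - 0.24130438 = 21.35869562
d1 = (ln(S_0'/K) + (r + sigma^2/2)*T) / (sigma*sqrt(T)) = 0.63466192
d2 = d1 - sigma*sqrt(T) = 0.47544508
exp(-rT) = 0.92357802
N(d1) = 0.73717553; N(d2) = 0.68276512
C = S_0' * N(d1) - K * exp(-rT) * N(d2) = 21.35869562 * 0.73717553 - 21.1700 * 0.92357802 * 0.68276512 = 2.3956

Answer: Price = 2.3956


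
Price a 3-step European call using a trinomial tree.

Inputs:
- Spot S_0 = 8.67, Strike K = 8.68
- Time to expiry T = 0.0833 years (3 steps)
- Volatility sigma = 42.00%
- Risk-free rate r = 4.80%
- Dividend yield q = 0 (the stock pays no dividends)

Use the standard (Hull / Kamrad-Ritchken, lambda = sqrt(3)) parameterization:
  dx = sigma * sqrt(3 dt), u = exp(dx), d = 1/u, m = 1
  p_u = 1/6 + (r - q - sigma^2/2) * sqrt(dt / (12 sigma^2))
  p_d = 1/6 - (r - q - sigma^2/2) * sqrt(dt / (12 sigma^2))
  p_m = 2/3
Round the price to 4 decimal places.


dt = T/N = 0.027767; dx = sigma*sqrt(3*dt) = 0.121219
u = exp(dx) = 1.128872; d = 1/u = 0.885840
p_u = 0.162063, p_m = 0.666667, p_d = 0.171271
Discount per step: exp(-r*dt) = 0.998668
Stock lattice S(k, j) with j the centered position index:
  k=0: S(0,+0) = 8.6700
  k=1: S(1,-1) = 7.6802; S(1,+0) = 8.6700; S(1,+1) = 9.7873
  k=2: S(2,-2) = 6.8035; S(2,-1) = 7.6802; S(2,+0) = 8.6700; S(2,+1) = 9.7873; S(2,+2) = 11.0486
  k=3: S(3,-3) = 6.0268; S(3,-2) = 6.8035; S(3,-1) = 7.6802; S(3,+0) = 8.6700; S(3,+1) = 9.7873; S(3,+2) = 11.0486; S(3,+3) = 12.4725
Terminal payoffs V(N, j) = max(S_T - K, 0):
  V(3,-3) = 0.000000; V(3,-2) = 0.000000; V(3,-1) = 0.000000; V(3,+0) = 0.000000; V(3,+1) = 1.107324; V(3,+2) = 2.368641; V(3,+3) = 3.792506
Backward induction: V(k, j) = exp(-r*dt) * [p_u * V(k+1, j+1) + p_m * V(k+1, j) + p_d * V(k+1, j-1)]
  V(2,-2) = exp(-r*dt) * [p_u*0.000000 + p_m*0.000000 + p_d*0.000000] = 0.000000
  V(2,-1) = exp(-r*dt) * [p_u*0.000000 + p_m*0.000000 + p_d*0.000000] = 0.000000
  V(2,+0) = exp(-r*dt) * [p_u*1.107324 + p_m*0.000000 + p_d*0.000000] = 0.179217
  V(2,+1) = exp(-r*dt) * [p_u*2.368641 + p_m*1.107324 + p_d*0.000000] = 1.120589
  V(2,+2) = exp(-r*dt) * [p_u*3.792506 + p_m*2.368641 + p_d*1.107324] = 2.380195
  V(1,-1) = exp(-r*dt) * [p_u*0.179217 + p_m*0.000000 + p_d*0.000000] = 0.029006
  V(1,+0) = exp(-r*dt) * [p_u*1.120589 + p_m*0.179217 + p_d*0.000000] = 0.300682
  V(1,+1) = exp(-r*dt) * [p_u*2.380195 + p_m*1.120589 + p_d*0.179217] = 1.161945
  V(0,+0) = exp(-r*dt) * [p_u*1.161945 + p_m*0.300682 + p_d*0.029006] = 0.393206

Answer: Price = V(0,0) = 0.3932


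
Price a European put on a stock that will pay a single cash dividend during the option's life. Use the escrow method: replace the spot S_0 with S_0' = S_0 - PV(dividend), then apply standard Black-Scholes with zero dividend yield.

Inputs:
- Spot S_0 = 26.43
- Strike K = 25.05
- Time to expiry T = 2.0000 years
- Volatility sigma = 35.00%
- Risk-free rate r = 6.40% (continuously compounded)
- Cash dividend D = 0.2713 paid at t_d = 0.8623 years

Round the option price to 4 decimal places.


PV(D) = D * exp(-r * t_d) = 0.2713 * 0.94630798 = 0.25673336
S_0' = S_0 - PV(D) = 26.4300 - 0.25673336 = 26.17326664
d1 = (ln(S_0'/K) + (r + sigma^2/2)*T) / (sigma*sqrt(T)) = 0.59470651
d2 = d1 - sigma*sqrt(T) = 0.09973177
exp(-rT) = 0.87985338
N(-d1) = 0.27601983; N(-d2) = 0.46027864
P = K * exp(-rT) * N(-d2) - S_0' * N(-d1) = 25.0500 * 0.87985338 * 0.46027864 - 26.17326664 * 0.27601983 = 2.9204

Answer: Price = 2.9204


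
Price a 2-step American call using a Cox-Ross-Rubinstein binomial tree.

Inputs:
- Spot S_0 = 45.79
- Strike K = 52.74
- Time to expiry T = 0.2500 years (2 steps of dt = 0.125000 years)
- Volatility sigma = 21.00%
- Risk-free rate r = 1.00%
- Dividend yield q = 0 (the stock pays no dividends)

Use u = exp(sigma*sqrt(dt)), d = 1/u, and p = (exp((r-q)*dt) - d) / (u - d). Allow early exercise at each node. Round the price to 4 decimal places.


dt = T/N = 0.125000
u = exp(sigma*sqrt(dt)) = 1.077072; d = 1/u = 0.928443
p = (exp((r-q)*dt) - d) / (u - d) = 0.489862
Discount per step: exp(-r*dt) = 0.998751
Stock lattice S(k, i) with i counting down-moves:
  k=0: S(0,0) = 45.7900
  k=1: S(1,0) = 49.3191; S(1,1) = 42.5134
  k=2: S(2,0) = 53.1202; S(2,1) = 45.7900; S(2,2) = 39.4713
Terminal payoffs V(N, i) = max(S_T - K, 0):
  V(2,0) = 0.380247; V(2,1) = 0.000000; V(2,2) = 0.000000
Backward induction: V(k, i) = exp(-r*dt) * [p * V(k+1, i) + (1-p) * V(k+1, i+1)]; then take max(V_cont, immediate exercise) for American.
  V(1,0) = exp(-r*dt) * [p*0.380247 + (1-p)*0.000000] = 0.186036; exercise = 0.000000; V(1,0) = max -> 0.186036
  V(1,1) = exp(-r*dt) * [p*0.000000 + (1-p)*0.000000] = 0.000000; exercise = 0.000000; V(1,1) = max -> 0.000000
  V(0,0) = exp(-r*dt) * [p*0.186036 + (1-p)*0.000000] = 0.091018; exercise = 0.000000; V(0,0) = max -> 0.091018

Answer: Price = V(0,0) = 0.0910


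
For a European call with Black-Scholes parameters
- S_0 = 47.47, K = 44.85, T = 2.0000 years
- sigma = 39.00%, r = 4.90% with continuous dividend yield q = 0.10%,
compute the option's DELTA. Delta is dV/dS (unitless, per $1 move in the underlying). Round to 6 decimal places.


Answer: Delta = 0.708370

Derivation:
d1 = 0.5527659387; d2 = 0.0012226494
phi(d1) = 0.3424212329; exp(-qT) = 0.9980019987; exp(-rT) = 0.9066489038
N(d1) = 0.7097881525
Delta = exp(-qT) * N(d1) = 0.9980019987 * 0.7097881525 = 0.708370


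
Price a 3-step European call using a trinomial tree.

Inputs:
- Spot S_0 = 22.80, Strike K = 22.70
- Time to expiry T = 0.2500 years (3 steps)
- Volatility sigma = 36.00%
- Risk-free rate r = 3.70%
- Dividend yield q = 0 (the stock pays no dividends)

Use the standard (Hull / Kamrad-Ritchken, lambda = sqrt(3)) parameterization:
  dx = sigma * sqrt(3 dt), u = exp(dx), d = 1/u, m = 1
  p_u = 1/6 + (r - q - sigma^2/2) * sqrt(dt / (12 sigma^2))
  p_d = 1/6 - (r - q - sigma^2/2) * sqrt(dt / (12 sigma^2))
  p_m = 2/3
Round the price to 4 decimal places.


Answer: Price = V(0,0) = 1.6487

Derivation:
dt = T/N = 0.083333; dx = sigma*sqrt(3*dt) = 0.180000
u = exp(dx) = 1.197217; d = 1/u = 0.835270
p_u = 0.160231, p_m = 0.666667, p_d = 0.173102
Discount per step: exp(-r*dt) = 0.996921
Stock lattice S(k, j) with j the centered position index:
  k=0: S(0,+0) = 22.8000
  k=1: S(1,-1) = 19.0442; S(1,+0) = 22.8000; S(1,+1) = 27.2966
  k=2: S(2,-2) = 15.9070; S(2,-1) = 19.0442; S(2,+0) = 22.8000; S(2,+1) = 27.2966; S(2,+2) = 32.6799
  k=3: S(3,-3) = 13.2867; S(3,-2) = 15.9070; S(3,-1) = 19.0442; S(3,+0) = 22.8000; S(3,+1) = 27.2966; S(3,+2) = 32.6799; S(3,+3) = 39.1250
Terminal payoffs V(N, j) = max(S_T - K, 0):
  V(3,-3) = 0.000000; V(3,-2) = 0.000000; V(3,-1) = 0.000000; V(3,+0) = 0.100000; V(3,+1) = 4.596556; V(3,+2) = 9.979911; V(3,+3) = 16.424956
Backward induction: V(k, j) = exp(-r*dt) * [p_u * V(k+1, j+1) + p_m * V(k+1, j) + p_d * V(k+1, j-1)]
  V(2,-2) = exp(-r*dt) * [p_u*0.000000 + p_m*0.000000 + p_d*0.000000] = 0.000000
  V(2,-1) = exp(-r*dt) * [p_u*0.100000 + p_m*0.000000 + p_d*0.000000] = 0.015974
  V(2,+0) = exp(-r*dt) * [p_u*4.596556 + p_m*0.100000 + p_d*0.000000] = 0.800707
  V(2,+1) = exp(-r*dt) * [p_u*9.979911 + p_m*4.596556 + p_d*0.100000] = 4.666366
  V(2,+2) = exp(-r*dt) * [p_u*16.424956 + p_m*9.979911 + p_d*4.596556] = 10.049707
  V(1,-1) = exp(-r*dt) * [p_u*0.800707 + p_m*0.015974 + p_d*0.000000] = 0.138520
  V(1,+0) = exp(-r*dt) * [p_u*4.666366 + p_m*0.800707 + p_d*0.015974] = 1.280315
  V(1,+1) = exp(-r*dt) * [p_u*10.049707 + p_m*4.666366 + p_d*0.800707] = 4.844833
  V(0,+0) = exp(-r*dt) * [p_u*4.844833 + p_m*1.280315 + p_d*0.138520] = 1.648725


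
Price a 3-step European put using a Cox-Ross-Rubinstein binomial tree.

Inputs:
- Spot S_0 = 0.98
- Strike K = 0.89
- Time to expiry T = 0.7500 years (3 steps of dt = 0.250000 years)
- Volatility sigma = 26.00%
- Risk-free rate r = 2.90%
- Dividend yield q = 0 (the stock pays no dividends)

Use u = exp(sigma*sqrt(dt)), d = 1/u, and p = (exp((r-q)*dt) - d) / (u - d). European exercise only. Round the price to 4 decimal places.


dt = T/N = 0.250000
u = exp(sigma*sqrt(dt)) = 1.138828; d = 1/u = 0.878095
p = (exp((r-q)*dt) - d) / (u - d) = 0.495453
Discount per step: exp(-r*dt) = 0.992776
Stock lattice S(k, i) with i counting down-moves:
  k=0: S(0,0) = 0.9800
  k=1: S(1,0) = 1.1161; S(1,1) = 0.8605
  k=2: S(2,0) = 1.2710; S(2,1) = 0.9800; S(2,2) = 0.7556
  k=3: S(3,0) = 1.4474; S(3,1) = 1.1161; S(3,2) = 0.8605; S(3,3) = 0.6635
Terminal payoffs V(N, i) = max(K - S_T, 0):
  V(3,0) = 0.000000; V(3,1) = 0.000000; V(3,2) = 0.029466; V(3,3) = 0.226484
Backward induction: V(k, i) = exp(-r*dt) * [p * V(k+1, i) + (1-p) * V(k+1, i+1)].
  V(2,0) = exp(-r*dt) * [p*0.000000 + (1-p)*0.000000] = 0.000000
  V(2,1) = exp(-r*dt) * [p*0.000000 + (1-p)*0.029466] = 0.014760
  V(2,2) = exp(-r*dt) * [p*0.029466 + (1-p)*0.226484] = 0.127940
  V(1,0) = exp(-r*dt) * [p*0.000000 + (1-p)*0.014760] = 0.007393
  V(1,1) = exp(-r*dt) * [p*0.014760 + (1-p)*0.127940] = 0.071346
  V(0,0) = exp(-r*dt) * [p*0.007393 + (1-p)*0.071346] = 0.039374

Answer: Price = V(0,0) = 0.0394


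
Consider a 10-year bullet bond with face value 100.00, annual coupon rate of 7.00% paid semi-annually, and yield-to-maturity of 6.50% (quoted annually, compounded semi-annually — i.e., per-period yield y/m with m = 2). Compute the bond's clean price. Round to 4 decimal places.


Coupon per period c = face * coupon_rate / m = 3.500000
Periods per year m = 2; per-period yield y/m = 0.032500
Number of cashflows N = 20
Cashflows (t years, CF_t, discount factor 1/(1+y/m)^(m*t), PV):
  t = 0.5000: CF_t = 3.500000, DF = 0.968523, PV = 3.389831
  t = 1.0000: CF_t = 3.500000, DF = 0.938037, PV = 3.283129
  t = 1.5000: CF_t = 3.500000, DF = 0.908510, PV = 3.179786
  t = 2.0000: CF_t = 3.500000, DF = 0.879913, PV = 3.079696
  t = 2.5000: CF_t = 3.500000, DF = 0.852216, PV = 2.982756
  t = 3.0000: CF_t = 3.500000, DF = 0.825391, PV = 2.888868
  t = 3.5000: CF_t = 3.500000, DF = 0.799410, PV = 2.797935
  t = 4.0000: CF_t = 3.500000, DF = 0.774247, PV = 2.709864
  t = 4.5000: CF_t = 3.500000, DF = 0.749876, PV = 2.624566
  t = 5.0000: CF_t = 3.500000, DF = 0.726272, PV = 2.541953
  t = 5.5000: CF_t = 3.500000, DF = 0.703411, PV = 2.461940
  t = 6.0000: CF_t = 3.500000, DF = 0.681270, PV = 2.384445
  t = 6.5000: CF_t = 3.500000, DF = 0.659826, PV = 2.309390
  t = 7.0000: CF_t = 3.500000, DF = 0.639056, PV = 2.236697
  t = 7.5000: CF_t = 3.500000, DF = 0.618941, PV = 2.166293
  t = 8.0000: CF_t = 3.500000, DF = 0.599458, PV = 2.098104
  t = 8.5000: CF_t = 3.500000, DF = 0.580589, PV = 2.032062
  t = 9.0000: CF_t = 3.500000, DF = 0.562314, PV = 1.968099
  t = 9.5000: CF_t = 3.500000, DF = 0.544614, PV = 1.906149
  t = 10.0000: CF_t = 103.500000, DF = 0.527471, PV = 54.593274
Price P = sum_t PV_t = 103.634837

Answer: Price = 103.6348


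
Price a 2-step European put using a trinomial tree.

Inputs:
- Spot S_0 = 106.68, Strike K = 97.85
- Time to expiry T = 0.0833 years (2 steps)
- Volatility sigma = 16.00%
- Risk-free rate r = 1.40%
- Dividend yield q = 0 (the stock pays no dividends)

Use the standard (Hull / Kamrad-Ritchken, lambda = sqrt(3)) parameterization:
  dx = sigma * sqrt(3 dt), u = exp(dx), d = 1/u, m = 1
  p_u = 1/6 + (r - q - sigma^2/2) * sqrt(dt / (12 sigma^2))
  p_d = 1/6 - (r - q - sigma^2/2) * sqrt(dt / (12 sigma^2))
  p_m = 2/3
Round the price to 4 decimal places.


dt = T/N = 0.041650; dx = sigma*sqrt(3*dt) = 0.056557
u = exp(dx) = 1.058187; d = 1/u = 0.945012
p_u = 0.167109, p_m = 0.666667, p_d = 0.166225
Discount per step: exp(-r*dt) = 0.999417
Stock lattice S(k, j) with j the centered position index:
  k=0: S(0,+0) = 106.6800
  k=1: S(1,-1) = 100.8139; S(1,+0) = 106.6800; S(1,+1) = 112.8874
  k=2: S(2,-2) = 95.2704; S(2,-1) = 100.8139; S(2,+0) = 106.6800; S(2,+1) = 112.8874; S(2,+2) = 119.4560
Terminal payoffs V(N, j) = max(K - S_T, 0):
  V(2,-2) = 2.579592; V(2,-1) = 0.000000; V(2,+0) = 0.000000; V(2,+1) = 0.000000; V(2,+2) = 0.000000
Backward induction: V(k, j) = exp(-r*dt) * [p_u * V(k+1, j+1) + p_m * V(k+1, j) + p_d * V(k+1, j-1)]
  V(1,-1) = exp(-r*dt) * [p_u*0.000000 + p_m*0.000000 + p_d*2.579592] = 0.428542
  V(1,+0) = exp(-r*dt) * [p_u*0.000000 + p_m*0.000000 + p_d*0.000000] = 0.000000
  V(1,+1) = exp(-r*dt) * [p_u*0.000000 + p_m*0.000000 + p_d*0.000000] = 0.000000
  V(0,+0) = exp(-r*dt) * [p_u*0.000000 + p_m*0.000000 + p_d*0.428542] = 0.071193

Answer: Price = V(0,0) = 0.0712


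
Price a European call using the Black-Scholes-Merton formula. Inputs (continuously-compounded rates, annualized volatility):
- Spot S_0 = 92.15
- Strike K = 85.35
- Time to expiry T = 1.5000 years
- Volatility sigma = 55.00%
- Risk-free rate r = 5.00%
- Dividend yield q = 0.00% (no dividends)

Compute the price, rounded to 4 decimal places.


d1 = (ln(S/K) + (r - q + 0.5*sigma^2) * T) / (sigma * sqrt(T)) = 0.56194596
d2 = d1 - sigma * sqrt(T) = -0.11166372
exp(-rT) = 0.92774349; exp(-qT) = 1.00000000
C = S_0 * exp(-qT) * N(d1) - K * exp(-rT) * N(d2)
N(d1) = 0.71292358; N(d2) = 0.45554502
C = 92.1500 * 1.00000000 * 0.71292358 - 85.3500 * 0.92774349 * 0.45554502 = 29.6245

Answer: Price = 29.6245


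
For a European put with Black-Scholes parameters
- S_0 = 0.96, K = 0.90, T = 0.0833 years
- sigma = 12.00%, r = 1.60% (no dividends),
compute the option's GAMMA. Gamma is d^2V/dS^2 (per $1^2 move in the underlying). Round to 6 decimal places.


d1 = 1.9192387155; d2 = 1.8846046283
phi(d1) = 0.0632489244; exp(-qT) = 1.0000000000; exp(-rT) = 0.9986680878
Gamma = exp(-qT) * phi(d1) / (S * sigma * sqrt(T)) = 1.0000000000 * 0.0632489244 / (0.9600 * 0.1200 * 0.2886173938) = 1.902296

Answer: Gamma = 1.902296


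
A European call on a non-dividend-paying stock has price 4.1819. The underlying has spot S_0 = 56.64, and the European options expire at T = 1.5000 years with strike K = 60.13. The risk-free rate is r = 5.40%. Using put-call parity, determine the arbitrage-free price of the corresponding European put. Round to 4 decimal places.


Answer: Put price = 2.9934

Derivation:
Put-call parity: C - P = S_0 * exp(-qT) - K * exp(-rT).
S_0 * exp(-qT) = 56.6400 * 1.00000000 = 56.64000000
K * exp(-rT) = 60.1300 * 0.92219369 = 55.45150667
P = C - S*exp(-qT) + K*exp(-rT)
P = 4.1819 - 56.64000000 + 55.45150667 = 2.9934


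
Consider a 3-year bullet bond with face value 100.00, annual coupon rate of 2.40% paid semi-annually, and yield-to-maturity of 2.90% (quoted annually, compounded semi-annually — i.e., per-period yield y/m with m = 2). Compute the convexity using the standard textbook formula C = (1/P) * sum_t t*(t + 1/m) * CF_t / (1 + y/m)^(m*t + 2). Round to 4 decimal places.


Coupon per period c = face * coupon_rate / m = 1.200000
Periods per year m = 2; per-period yield y/m = 0.014500
Number of cashflows N = 6
Cashflows (t years, CF_t, discount factor 1/(1+y/m)^(m*t), PV):
  t = 0.5000: CF_t = 1.200000, DF = 0.985707, PV = 1.182849
  t = 1.0000: CF_t = 1.200000, DF = 0.971619, PV = 1.165943
  t = 1.5000: CF_t = 1.200000, DF = 0.957732, PV = 1.149278
  t = 2.0000: CF_t = 1.200000, DF = 0.944043, PV = 1.132852
  t = 2.5000: CF_t = 1.200000, DF = 0.930550, PV = 1.116660
  t = 3.0000: CF_t = 101.200000, DF = 0.917250, PV = 92.825694
Price P = sum_t PV_t = 98.573275
Convexity numerator sum_t t*(t + 1/m) * CF_t / (1+y/m)^(m*t + 2):
  t = 0.5000: term = 0.574639
  t = 1.0000: term = 1.699277
  t = 1.5000: term = 3.349980
  t = 2.0000: term = 5.503500
  t = 2.5000: term = 8.137259
  t = 3.0000: term = 947.007461
Convexity = (1/P) * sum = 966.272117 / 98.573275 = 9.802577

Answer: Convexity = 9.8026


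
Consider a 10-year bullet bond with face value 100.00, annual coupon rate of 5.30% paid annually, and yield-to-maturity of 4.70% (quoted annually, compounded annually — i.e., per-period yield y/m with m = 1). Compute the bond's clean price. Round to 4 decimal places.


Coupon per period c = face * coupon_rate / m = 5.300000
Periods per year m = 1; per-period yield y/m = 0.047000
Number of cashflows N = 10
Cashflows (t years, CF_t, discount factor 1/(1+y/m)^(m*t), PV):
  t = 1.0000: CF_t = 5.300000, DF = 0.955110, PV = 5.062082
  t = 2.0000: CF_t = 5.300000, DF = 0.912235, PV = 4.834844
  t = 3.0000: CF_t = 5.300000, DF = 0.871284, PV = 4.617807
  t = 4.0000: CF_t = 5.300000, DF = 0.832172, PV = 4.410513
  t = 5.0000: CF_t = 5.300000, DF = 0.794816, PV = 4.212525
  t = 6.0000: CF_t = 5.300000, DF = 0.759137, PV = 4.023424
  t = 7.0000: CF_t = 5.300000, DF = 0.725059, PV = 3.842812
  t = 8.0000: CF_t = 5.300000, DF = 0.692511, PV = 3.670307
  t = 9.0000: CF_t = 5.300000, DF = 0.661424, PV = 3.505547
  t = 10.0000: CF_t = 105.300000, DF = 0.631732, PV = 66.521427
Price P = sum_t PV_t = 104.701288

Answer: Price = 104.7013


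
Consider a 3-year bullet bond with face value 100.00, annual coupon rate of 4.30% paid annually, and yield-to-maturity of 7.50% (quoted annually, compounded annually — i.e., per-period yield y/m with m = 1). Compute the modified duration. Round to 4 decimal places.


Answer: Modified duration = 2.6718

Derivation:
Coupon per period c = face * coupon_rate / m = 4.300000
Periods per year m = 1; per-period yield y/m = 0.075000
Number of cashflows N = 3
Cashflows (t years, CF_t, discount factor 1/(1+y/m)^(m*t), PV):
  t = 1.0000: CF_t = 4.300000, DF = 0.930233, PV = 4.000000
  t = 2.0000: CF_t = 4.300000, DF = 0.865333, PV = 3.720930
  t = 3.0000: CF_t = 104.300000, DF = 0.804961, PV = 83.957387
Price P = sum_t PV_t = 91.678318
First compute Macaulay numerator sum_t t * PV_t:
  t * PV_t at t = 1.0000: 4.000000
  t * PV_t at t = 2.0000: 7.441860
  t * PV_t at t = 3.0000: 251.872162
Macaulay duration D = 263.314023 / 91.678318 = 2.872152
Modified duration = D / (1 + y/m) = 2.872152 / (1 + 0.075000) = 2.671769


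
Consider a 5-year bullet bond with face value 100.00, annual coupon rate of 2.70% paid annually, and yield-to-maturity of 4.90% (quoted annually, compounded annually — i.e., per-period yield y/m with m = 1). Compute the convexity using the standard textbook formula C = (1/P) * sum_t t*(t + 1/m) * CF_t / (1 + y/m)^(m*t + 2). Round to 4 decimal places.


Answer: Convexity = 25.3000

Derivation:
Coupon per period c = face * coupon_rate / m = 2.700000
Periods per year m = 1; per-period yield y/m = 0.049000
Number of cashflows N = 5
Cashflows (t years, CF_t, discount factor 1/(1+y/m)^(m*t), PV):
  t = 1.0000: CF_t = 2.700000, DF = 0.953289, PV = 2.573880
  t = 2.0000: CF_t = 2.700000, DF = 0.908760, PV = 2.453651
  t = 3.0000: CF_t = 2.700000, DF = 0.866310, PV = 2.339038
  t = 4.0000: CF_t = 2.700000, DF = 0.825844, PV = 2.229779
  t = 5.0000: CF_t = 102.700000, DF = 0.787268, PV = 80.852416
Price P = sum_t PV_t = 90.448764
Convexity numerator sum_t t*(t + 1/m) * CF_t / (1+y/m)^(m*t + 2):
  t = 1.0000: term = 4.678076
  t = 2.0000: term = 13.378674
  t = 3.0000: term = 25.507481
  t = 4.0000: term = 40.526662
  t = 5.0000: term = 2204.262341
Convexity = (1/P) * sum = 2288.353233 / 90.448764 = 25.299994


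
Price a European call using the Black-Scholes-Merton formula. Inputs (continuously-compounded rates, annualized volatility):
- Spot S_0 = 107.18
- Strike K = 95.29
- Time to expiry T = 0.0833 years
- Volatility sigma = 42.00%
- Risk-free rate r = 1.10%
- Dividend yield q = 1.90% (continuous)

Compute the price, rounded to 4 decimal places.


Answer: Price = 12.8967

Derivation:
d1 = (ln(S/K) + (r - q + 0.5*sigma^2) * T) / (sigma * sqrt(T)) = 1.02512921
d2 = d1 - sigma * sqrt(T) = 0.90390990
exp(-rT) = 0.99908412; exp(-qT) = 0.99841855
C = S_0 * exp(-qT) * N(d1) - K * exp(-rT) * N(d2)
N(d1) = 0.84734889; N(d2) = 0.81697841
C = 107.1800 * 0.99841855 * 0.84734889 - 95.2900 * 0.99908412 * 0.81697841 = 12.8967


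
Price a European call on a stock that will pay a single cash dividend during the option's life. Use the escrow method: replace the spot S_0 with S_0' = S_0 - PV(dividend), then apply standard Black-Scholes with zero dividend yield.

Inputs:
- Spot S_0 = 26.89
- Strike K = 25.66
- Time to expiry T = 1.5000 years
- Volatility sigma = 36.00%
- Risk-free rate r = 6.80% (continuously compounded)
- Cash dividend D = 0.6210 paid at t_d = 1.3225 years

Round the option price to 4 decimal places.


PV(D) = D * exp(-r * t_d) = 0.6210 * 0.91399516 = 0.56759100
S_0' = S_0 - PV(D) = 26.8900 - 0.56759100 = 26.32240900
d1 = (ln(S_0'/K) + (r + sigma^2/2)*T) / (sigma*sqrt(T)) = 0.50960108
d2 = d1 - sigma*sqrt(T) = 0.06869292
exp(-rT) = 0.90302955
N(d1) = 0.69483452; N(d2) = 0.52738297
C = S_0' * N(d1) - K * exp(-rT) * N(d2) = 26.32240900 * 0.69483452 - 25.6600 * 0.90302955 * 0.52738297 = 6.0693

Answer: Price = 6.0693


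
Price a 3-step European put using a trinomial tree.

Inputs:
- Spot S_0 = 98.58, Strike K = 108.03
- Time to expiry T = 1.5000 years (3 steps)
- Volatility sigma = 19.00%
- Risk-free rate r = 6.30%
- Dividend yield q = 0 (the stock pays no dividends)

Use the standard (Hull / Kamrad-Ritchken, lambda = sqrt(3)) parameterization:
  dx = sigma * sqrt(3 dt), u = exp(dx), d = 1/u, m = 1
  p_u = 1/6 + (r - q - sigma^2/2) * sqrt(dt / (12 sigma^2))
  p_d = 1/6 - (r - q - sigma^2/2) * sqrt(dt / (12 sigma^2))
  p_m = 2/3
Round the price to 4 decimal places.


Answer: Price = V(0,0) = 9.2299

Derivation:
dt = T/N = 0.500000; dx = sigma*sqrt(3*dt) = 0.232702
u = exp(dx) = 1.262005; d = 1/u = 0.792390
p_u = 0.214958, p_m = 0.666667, p_d = 0.118375
Discount per step: exp(-r*dt) = 0.968991
Stock lattice S(k, j) with j the centered position index:
  k=0: S(0,+0) = 98.5800
  k=1: S(1,-1) = 78.1138; S(1,+0) = 98.5800; S(1,+1) = 124.4084
  k=2: S(2,-2) = 61.8966; S(2,-1) = 78.1138; S(2,+0) = 98.5800; S(2,+1) = 124.4084; S(2,+2) = 157.0040
  k=3: S(3,-3) = 49.0463; S(3,-2) = 61.8966; S(3,-1) = 78.1138; S(3,+0) = 98.5800; S(3,+1) = 124.4084; S(3,+2) = 157.0040; S(3,+3) = 198.1398
Terminal payoffs V(N, j) = max(K - S_T, 0):
  V(3,-3) = 58.983745; V(3,-2) = 46.133394; V(3,-1) = 29.916189; V(3,+0) = 9.450000; V(3,+1) = 0.000000; V(3,+2) = 0.000000; V(3,+3) = 0.000000
Backward induction: V(k, j) = exp(-r*dt) * [p_u * V(k+1, j+1) + p_m * V(k+1, j) + p_d * V(k+1, j-1)]
  V(2,-2) = exp(-r*dt) * [p_u*29.916189 + p_m*46.133394 + p_d*58.983745] = 42.798912
  V(2,-1) = exp(-r*dt) * [p_u*9.450000 + p_m*29.916189 + p_d*46.133394] = 26.585749
  V(2,+0) = exp(-r*dt) * [p_u*0.000000 + p_m*9.450000 + p_d*29.916189] = 9.536164
  V(2,+1) = exp(-r*dt) * [p_u*0.000000 + p_m*0.000000 + p_d*9.450000] = 1.083957
  V(2,+2) = exp(-r*dt) * [p_u*0.000000 + p_m*0.000000 + p_d*0.000000] = 0.000000
  V(1,-1) = exp(-r*dt) * [p_u*9.536164 + p_m*26.585749 + p_d*42.798912] = 24.069773
  V(1,+0) = exp(-r*dt) * [p_u*1.083957 + p_m*9.536164 + p_d*26.585749] = 9.435590
  V(1,+1) = exp(-r*dt) * [p_u*0.000000 + p_m*1.083957 + p_d*9.536164] = 1.794071
  V(0,+0) = exp(-r*dt) * [p_u*1.794071 + p_m*9.435590 + p_d*24.069773] = 9.229936


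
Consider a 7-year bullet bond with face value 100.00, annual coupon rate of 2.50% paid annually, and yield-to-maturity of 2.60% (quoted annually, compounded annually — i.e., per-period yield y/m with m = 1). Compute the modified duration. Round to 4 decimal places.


Answer: Modified duration = 6.3414

Derivation:
Coupon per period c = face * coupon_rate / m = 2.500000
Periods per year m = 1; per-period yield y/m = 0.026000
Number of cashflows N = 7
Cashflows (t years, CF_t, discount factor 1/(1+y/m)^(m*t), PV):
  t = 1.0000: CF_t = 2.500000, DF = 0.974659, PV = 2.436647
  t = 2.0000: CF_t = 2.500000, DF = 0.949960, PV = 2.374900
  t = 3.0000: CF_t = 2.500000, DF = 0.925887, PV = 2.314717
  t = 4.0000: CF_t = 2.500000, DF = 0.902424, PV = 2.256060
  t = 5.0000: CF_t = 2.500000, DF = 0.879555, PV = 2.198888
  t = 6.0000: CF_t = 2.500000, DF = 0.857266, PV = 2.143166
  t = 7.0000: CF_t = 102.500000, DF = 0.835542, PV = 85.643092
Price P = sum_t PV_t = 99.367471
First compute Macaulay numerator sum_t t * PV_t:
  t * PV_t at t = 1.0000: 2.436647
  t * PV_t at t = 2.0000: 4.749800
  t * PV_t at t = 3.0000: 6.944151
  t * PV_t at t = 4.0000: 9.024238
  t * PV_t at t = 5.0000: 10.994442
  t * PV_t at t = 6.0000: 12.858997
  t * PV_t at t = 7.0000: 599.501646
Macaulay duration D = 646.509922 / 99.367471 = 6.506253
Modified duration = D / (1 + y/m) = 6.506253 / (1 + 0.026000) = 6.341377


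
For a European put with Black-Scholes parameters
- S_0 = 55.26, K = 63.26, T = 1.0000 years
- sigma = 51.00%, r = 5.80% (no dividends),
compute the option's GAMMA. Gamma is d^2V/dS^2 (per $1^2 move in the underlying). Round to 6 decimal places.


d1 = 0.1036198071; d2 = -0.4063801929
phi(d1) = 0.3968062846; exp(-qT) = 1.0000000000; exp(-rT) = 0.9436499474
Gamma = exp(-qT) * phi(d1) / (S * sigma * sqrt(T)) = 1.0000000000 * 0.3968062846 / (55.2600 * 0.5100 * 1.0000000000) = 0.014080

Answer: Gamma = 0.014080


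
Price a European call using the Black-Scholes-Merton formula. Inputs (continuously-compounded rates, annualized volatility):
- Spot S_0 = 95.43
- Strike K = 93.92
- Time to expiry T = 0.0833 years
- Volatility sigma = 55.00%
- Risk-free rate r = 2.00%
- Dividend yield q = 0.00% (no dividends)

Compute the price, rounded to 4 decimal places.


d1 = (ln(S/K) + (r - q + 0.5*sigma^2) * T) / (sigma * sqrt(T)) = 0.19034173
d2 = d1 - sigma * sqrt(T) = 0.03160216
exp(-rT) = 0.99833539; exp(-qT) = 1.00000000
C = S_0 * exp(-qT) * N(d1) - K * exp(-rT) * N(d2)
N(d1) = 0.57547932; N(d2) = 0.51260534
C = 95.4300 * 1.00000000 * 0.57547932 - 93.9200 * 0.99833539 * 0.51260534 = 6.8542

Answer: Price = 6.8542
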